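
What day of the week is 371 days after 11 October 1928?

Oct 11, 1928 is a Thursday.
371 mod 7 = 0, so 371 days after a Thursday is Thursday + 0 = Thursday.

Thursday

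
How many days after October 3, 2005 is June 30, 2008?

1001

Oct 3, 2005 → Oct 3, 2006: 365 days.
Oct 3, 2006 → Oct 3, 2007: 365 days.
Oct 3, 2007 → Nov 3, 2007: 31 days (October has 31).
Nov 3, 2007 → Dec 3, 2007: 30 days (November has 30).
Dec 3, 2007 → Jan 3, 2008: 31 days (December has 31).
Jan 3, 2008 → Feb 3, 2008: 31 days (January has 31).
Feb 3, 2008 → Mar 3, 2008: 29 days (February has 29).
Mar 3, 2008 → Apr 3, 2008: 31 days (March has 31).
Apr 3, 2008 → May 3, 2008: 30 days (April has 30).
May 3, 2008 → Jun 3, 2008: 31 days (May has 31).
Jun 3, 2008 → Jun 30, 2008: 27 days.
Total: 1001 days.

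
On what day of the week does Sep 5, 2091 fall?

Wednesday

January 1, 2091 is a Monday.
Jan 1, 2091 → Feb 1, 2091: 31 days (January has 31).
Feb 1, 2091 → Mar 1, 2091: 28 days (February has 28).
Mar 1, 2091 → Apr 1, 2091: 31 days (March has 31).
Apr 1, 2091 → May 1, 2091: 30 days (April has 30).
May 1, 2091 → Jun 1, 2091: 31 days (May has 31).
Jun 1, 2091 → Jul 1, 2091: 30 days (June has 30).
Jul 1, 2091 → Aug 1, 2091: 31 days (July has 31).
Aug 1, 2091 → Sep 1, 2091: 31 days (August has 31).
Sep 1, 2091 → Sep 5, 2091: 4 days.
Total: 247 days.
247 mod 7 = 2, so Monday + 2 = Wednesday.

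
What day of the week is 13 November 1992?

Friday

January 1, 1992 is a Wednesday.
Jan 1, 1992 → Feb 1, 1992: 31 days (January has 31).
Feb 1, 1992 → Mar 1, 1992: 29 days (February has 29).
Mar 1, 1992 → Apr 1, 1992: 31 days (March has 31).
Apr 1, 1992 → May 1, 1992: 30 days (April has 30).
May 1, 1992 → Jun 1, 1992: 31 days (May has 31).
Jun 1, 1992 → Jul 1, 1992: 30 days (June has 30).
Jul 1, 1992 → Aug 1, 1992: 31 days (July has 31).
Aug 1, 1992 → Sep 1, 1992: 31 days (August has 31).
Sep 1, 1992 → Oct 1, 1992: 30 days (September has 30).
Oct 1, 1992 → Nov 1, 1992: 31 days (October has 31).
Nov 1, 1992 → Nov 13, 1992: 12 days.
Total: 317 days.
317 mod 7 = 2, so Wednesday + 2 = Friday.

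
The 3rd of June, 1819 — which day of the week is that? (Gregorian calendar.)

Doomsday rule: the anchor day for the 1800s is Friday. For year 19: 19÷12 = 1 r 7, and 7÷4 = 1, so 1+7+1 = 9.
Friday + 9 ≡ Sunday — that's 1819's doomsday.
In June the doomsday date is Jun 6.
Jun 3 is 3 days before Jun 6; 3 mod 7 = 3, so Sunday − 3 = Thursday.

Thursday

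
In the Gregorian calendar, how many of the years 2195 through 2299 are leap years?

25

Multiples of 4 in [2195,2299]: 26.
Of those, multiples of 100: 1 (not leap unless ÷400).
Multiples of 400: 0.
Leap years = 26 − 1 + 0 = 25.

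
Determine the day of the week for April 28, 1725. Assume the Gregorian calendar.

Saturday

Doomsday rule: the anchor day for the 1700s is Sunday. For year 25: 25÷12 = 2 r 1, and 1÷4 = 0, so 2+1+0 = 3.
Sunday + 3 ≡ Wednesday — that's 1725's doomsday.
In April the doomsday date is Apr 4.
Apr 28 is 24 days after Apr 4; 24 mod 7 = 3, so Wednesday + 3 = Saturday.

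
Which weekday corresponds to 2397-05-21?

Doomsday rule: the anchor day for the 2300s is Wednesday. For year 97: 97÷12 = 8 r 1, and 1÷4 = 0, so 8+1+0 = 9.
Wednesday + 9 ≡ Friday — that's 2397's doomsday.
In May the doomsday date is May 9.
May 21 is 12 days after May 9; 12 mod 7 = 5, so Friday + 5 = Wednesday.

Wednesday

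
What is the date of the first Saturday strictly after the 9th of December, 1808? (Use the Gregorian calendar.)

Dec 9, 1808 is a Friday.
From Friday to the next Saturday is 1 day.
Dec 9, 1808 + 1 = Dec 10, 1808.

December 10, 1808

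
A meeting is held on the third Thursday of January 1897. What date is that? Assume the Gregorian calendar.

January 1, 1897 is a Friday.
The first Thursday is therefore January 7 (6 days later).
The third Thursday is 7 + 2×7 = January 21.

January 21, 1897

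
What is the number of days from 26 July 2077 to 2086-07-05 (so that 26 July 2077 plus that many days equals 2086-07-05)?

Jul 26, 2077 → Jul 26, 2078: 365 days.
Jul 26, 2078 → Jul 26, 2079: 365 days.
Jul 26, 2079 → Jul 26, 2080: 366 days (Feb 29, 2080 is in that span).
Jul 26, 2080 → Jul 26, 2081: 365 days.
Jul 26, 2081 → Jul 26, 2082: 365 days.
Jul 26, 2082 → Jul 26, 2083: 365 days.
Jul 26, 2083 → Jul 26, 2084: 366 days (Feb 29, 2084 is in that span).
Jul 26, 2084 → Jul 26, 2085: 365 days.
Jul 26, 2085 → Aug 26, 2085: 31 days (July has 31).
Aug 26, 2085 → Sep 26, 2085: 31 days (August has 31).
Sep 26, 2085 → Oct 26, 2085: 30 days (September has 30).
Oct 26, 2085 → Nov 26, 2085: 31 days (October has 31).
Nov 26, 2085 → Dec 26, 2085: 30 days (November has 30).
Dec 26, 2085 → Jan 26, 2086: 31 days (December has 31).
Jan 26, 2086 → Feb 26, 2086: 31 days (January has 31).
Feb 26, 2086 → Mar 26, 2086: 28 days (February has 28).
Mar 26, 2086 → Apr 26, 2086: 31 days (March has 31).
Apr 26, 2086 → May 26, 2086: 30 days (April has 30).
May 26, 2086 → Jun 26, 2086: 31 days (May has 31).
Jun 26, 2086 → Jul 5, 2086: 9 days.
Total: 3266 days.

3266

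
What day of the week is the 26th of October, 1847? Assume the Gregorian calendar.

Doomsday rule: the anchor day for the 1800s is Friday. For year 47: 47÷12 = 3 r 11, and 11÷4 = 2, so 3+11+2 = 16.
Friday + 16 ≡ Sunday — that's 1847's doomsday.
In October the doomsday date is Oct 10.
Oct 26 is 16 days after Oct 10; 16 mod 7 = 2, so Sunday + 2 = Tuesday.

Tuesday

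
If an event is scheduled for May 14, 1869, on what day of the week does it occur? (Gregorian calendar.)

Friday

Doomsday rule: the anchor day for the 1800s is Friday. For year 69: 69÷12 = 5 r 9, and 9÷4 = 2, so 5+9+2 = 16.
Friday + 16 ≡ Sunday — that's 1869's doomsday.
In May the doomsday date is May 9.
May 14 is 5 days after May 9; 5 mod 7 = 5, so Sunday + 5 = Friday.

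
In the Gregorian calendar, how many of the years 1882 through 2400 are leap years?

Multiples of 4 in [1882,2400]: 130.
Of those, multiples of 100: 6 (not leap unless ÷400).
Multiples of 400: 2.
Leap years = 130 − 6 + 2 = 126.

126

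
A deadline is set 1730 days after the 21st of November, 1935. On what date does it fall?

August 16, 1940

+366 (one year; includes Feb 29, 1936) → Nov 21, 1936 (1364 left).
+365 (one year) → Nov 21, 1937 (999 left).
+365 (one year) → Nov 21, 1938 (634 left).
+365 (one year) → Nov 21, 1939 (269 left).
Nov has 30 days: +10 → Dec 1, 1939 (259 left).
Dec has 31 days: +31 → Jan 1, 1940 (228 left).
Jan has 31 days: +31 → Feb 1, 1940 (197 left).
Feb has 29 days: +29 → Mar 1, 1940 (168 left).
Mar has 31 days: +31 → Apr 1, 1940 (137 left).
Apr has 30 days: +30 → May 1, 1940 (107 left).
May has 31 days: +31 → Jun 1, 1940 (76 left).
Jun has 30 days: +30 → Jul 1, 1940 (46 left).
Jul has 31 days: +31 → Aug 1, 1940 (15 left).
+15 → Aug 16, 1940.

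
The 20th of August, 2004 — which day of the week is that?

Friday

Doomsday rule: the anchor day for the 2000s is Tuesday. For year 04: 4÷12 = 0 r 4, and 4÷4 = 1, so 0+4+1 = 5.
Tuesday + 5 ≡ Sunday — that's 2004's doomsday.
In August the doomsday date is Aug 8.
Aug 20 is 12 days after Aug 8; 12 mod 7 = 5, so Sunday + 5 = Friday.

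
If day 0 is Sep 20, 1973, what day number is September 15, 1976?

Sep 20, 1973 → Sep 20, 1974: 365 days.
Sep 20, 1974 → Sep 20, 1975: 365 days.
Sep 20, 1975 → Oct 20, 1975: 30 days (September has 30).
Oct 20, 1975 → Nov 20, 1975: 31 days (October has 31).
Nov 20, 1975 → Dec 20, 1975: 30 days (November has 30).
Dec 20, 1975 → Jan 20, 1976: 31 days (December has 31).
Jan 20, 1976 → Feb 20, 1976: 31 days (January has 31).
Feb 20, 1976 → Mar 20, 1976: 29 days (February has 29).
Mar 20, 1976 → Apr 20, 1976: 31 days (March has 31).
Apr 20, 1976 → May 20, 1976: 30 days (April has 30).
May 20, 1976 → Jun 20, 1976: 31 days (May has 31).
Jun 20, 1976 → Jul 20, 1976: 30 days (June has 30).
Jul 20, 1976 → Aug 20, 1976: 31 days (July has 31).
Aug 20, 1976 → Sep 15, 1976: 26 days.
Total: 1091 days.

1091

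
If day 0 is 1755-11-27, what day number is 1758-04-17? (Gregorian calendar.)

872

Nov 27, 1755 → Nov 27, 1756: 366 days (Feb 29, 1756 is in that span).
Nov 27, 1756 → Nov 27, 1757: 365 days.
Nov 27, 1757 → Dec 27, 1757: 30 days (November has 30).
Dec 27, 1757 → Jan 27, 1758: 31 days (December has 31).
Jan 27, 1758 → Feb 27, 1758: 31 days (January has 31).
Feb 27, 1758 → Mar 27, 1758: 28 days (February has 28).
Mar 27, 1758 → Apr 17, 1758: 21 days.
Total: 872 days.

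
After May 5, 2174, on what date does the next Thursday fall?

May 12, 2174

May 5, 2174 is a Thursday.
From Thursday to the next Thursday is 7 days.
May 5, 2174 + 7 = May 12, 2174.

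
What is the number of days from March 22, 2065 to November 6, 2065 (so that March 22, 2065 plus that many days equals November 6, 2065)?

Mar 22, 2065 → Apr 22, 2065: 31 days (March has 31).
Apr 22, 2065 → May 22, 2065: 30 days (April has 30).
May 22, 2065 → Jun 22, 2065: 31 days (May has 31).
Jun 22, 2065 → Jul 22, 2065: 30 days (June has 30).
Jul 22, 2065 → Aug 22, 2065: 31 days (July has 31).
Aug 22, 2065 → Sep 22, 2065: 31 days (August has 31).
Sep 22, 2065 → Oct 22, 2065: 30 days (September has 30).
Oct 22, 2065 → Nov 6, 2065: 15 days.
Total: 229 days.

229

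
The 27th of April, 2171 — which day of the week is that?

Saturday

Doomsday rule: the anchor day for the 2100s is Sunday. For year 71: 71÷12 = 5 r 11, and 11÷4 = 2, so 5+11+2 = 18.
Sunday + 18 ≡ Thursday — that's 2171's doomsday.
In April the doomsday date is Apr 4.
Apr 27 is 23 days after Apr 4; 23 mod 7 = 2, so Thursday + 2 = Saturday.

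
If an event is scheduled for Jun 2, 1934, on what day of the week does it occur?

January 1, 1934 is a Monday.
Jan 1, 1934 → Feb 1, 1934: 31 days (January has 31).
Feb 1, 1934 → Mar 1, 1934: 28 days (February has 28).
Mar 1, 1934 → Apr 1, 1934: 31 days (March has 31).
Apr 1, 1934 → May 1, 1934: 30 days (April has 30).
May 1, 1934 → Jun 1, 1934: 31 days (May has 31).
Jun 1, 1934 → Jun 2, 1934: 1 days.
Total: 152 days.
152 mod 7 = 5, so Monday + 5 = Saturday.

Saturday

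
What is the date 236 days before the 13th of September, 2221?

−13 → Aug 31, 2221 (end of Aug, 31 days; 223 left).
−31 → Jul 31, 2221 (end of Jul, 31 days; 192 left).
−31 → Jun 30, 2221 (end of Jun, 30 days; 161 left).
−30 → May 31, 2221 (end of May, 31 days; 131 left).
−31 → Apr 30, 2221 (end of Apr, 30 days; 100 left).
−30 → Mar 31, 2221 (end of Mar, 31 days; 70 left).
−31 → Feb 28, 2221 (end of Feb, 28 days; 39 left).
−28 → Jan 31, 2221 (end of Jan, 31 days; 11 left).
−11 → Jan 20, 2221.

January 20, 2221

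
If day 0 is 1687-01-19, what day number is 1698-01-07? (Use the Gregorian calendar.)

4006

Jan 19, 1687 → Jan 19, 1688: 365 days.
Jan 19, 1688 → Jan 19, 1689: 366 days (Feb 29, 1688 is in that span).
Jan 19, 1689 → Jan 19, 1690: 365 days.
Jan 19, 1690 → Jan 19, 1691: 365 days.
Jan 19, 1691 → Jan 19, 1692: 365 days.
Jan 19, 1692 → Jan 19, 1693: 366 days (Feb 29, 1692 is in that span).
Jan 19, 1693 → Jan 19, 1694: 365 days.
Jan 19, 1694 → Jan 19, 1695: 365 days.
Jan 19, 1695 → Jan 19, 1696: 365 days.
Jan 19, 1696 → Jan 19, 1697: 366 days (Feb 29, 1696 is in that span).
Jan 19, 1697 → Feb 19, 1697: 31 days (January has 31).
Feb 19, 1697 → Mar 19, 1697: 28 days (February has 28).
Mar 19, 1697 → Apr 19, 1697: 31 days (March has 31).
Apr 19, 1697 → May 19, 1697: 30 days (April has 30).
May 19, 1697 → Jun 19, 1697: 31 days (May has 31).
Jun 19, 1697 → Jul 19, 1697: 30 days (June has 30).
Jul 19, 1697 → Aug 19, 1697: 31 days (July has 31).
Aug 19, 1697 → Sep 19, 1697: 31 days (August has 31).
Sep 19, 1697 → Oct 19, 1697: 30 days (September has 30).
Oct 19, 1697 → Nov 19, 1697: 31 days (October has 31).
Nov 19, 1697 → Dec 19, 1697: 30 days (November has 30).
Dec 19, 1697 → Jan 7, 1698: 19 days.
Total: 4006 days.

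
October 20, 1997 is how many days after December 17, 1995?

Dec 17, 1995 → Dec 17, 1996: 366 days (Feb 29, 1996 is in that span).
Dec 17, 1996 → Jan 17, 1997: 31 days (December has 31).
Jan 17, 1997 → Feb 17, 1997: 31 days (January has 31).
Feb 17, 1997 → Mar 17, 1997: 28 days (February has 28).
Mar 17, 1997 → Apr 17, 1997: 31 days (March has 31).
Apr 17, 1997 → May 17, 1997: 30 days (April has 30).
May 17, 1997 → Jun 17, 1997: 31 days (May has 31).
Jun 17, 1997 → Jul 17, 1997: 30 days (June has 30).
Jul 17, 1997 → Aug 17, 1997: 31 days (July has 31).
Aug 17, 1997 → Sep 17, 1997: 31 days (August has 31).
Sep 17, 1997 → Oct 17, 1997: 30 days (September has 30).
Oct 17, 1997 → Oct 20, 1997: 3 days.
Total: 673 days.

673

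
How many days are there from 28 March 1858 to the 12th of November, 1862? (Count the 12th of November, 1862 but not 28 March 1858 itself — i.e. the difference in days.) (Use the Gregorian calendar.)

1690

Mar 28, 1858 → Mar 28, 1859: 365 days.
Mar 28, 1859 → Mar 28, 1860: 366 days (Feb 29, 1860 is in that span).
Mar 28, 1860 → Mar 28, 1861: 365 days.
Mar 28, 1861 → Mar 28, 1862: 365 days.
Mar 28, 1862 → Apr 28, 1862: 31 days (March has 31).
Apr 28, 1862 → May 28, 1862: 30 days (April has 30).
May 28, 1862 → Jun 28, 1862: 31 days (May has 31).
Jun 28, 1862 → Jul 28, 1862: 30 days (June has 30).
Jul 28, 1862 → Aug 28, 1862: 31 days (July has 31).
Aug 28, 1862 → Sep 28, 1862: 31 days (August has 31).
Sep 28, 1862 → Oct 28, 1862: 30 days (September has 30).
Oct 28, 1862 → Nov 12, 1862: 15 days.
Total: 1690 days.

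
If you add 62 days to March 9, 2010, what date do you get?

May 10, 2010

Mar has 31 days: +23 → Apr 1, 2010 (39 left).
Apr has 30 days: +30 → May 1, 2010 (9 left).
+9 → May 10, 2010.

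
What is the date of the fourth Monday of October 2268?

October 1, 2268 is a Thursday.
The first Monday is therefore October 5 (4 days later).
The fourth Monday is 5 + 3×7 = October 26.

October 26, 2268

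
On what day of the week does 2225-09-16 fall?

Friday

Doomsday rule: the anchor day for the 2200s is Friday. For year 25: 25÷12 = 2 r 1, and 1÷4 = 0, so 2+1+0 = 3.
Friday + 3 ≡ Monday — that's 2225's doomsday.
In September the doomsday date is Sep 5.
Sep 16 is 11 days after Sep 5; 11 mod 7 = 4, so Monday + 4 = Friday.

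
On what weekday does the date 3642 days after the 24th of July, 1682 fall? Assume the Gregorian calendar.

Jul 24, 1682 is a Friday.
3642 mod 7 = 2, so 3642 days after a Friday is Friday + 2 = Sunday.

Sunday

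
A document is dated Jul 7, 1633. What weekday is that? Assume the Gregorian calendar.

Thursday

Doomsday rule: the anchor day for the 1600s is Tuesday. For year 33: 33÷12 = 2 r 9, and 9÷4 = 2, so 2+9+2 = 13.
Tuesday + 13 ≡ Monday — that's 1633's doomsday.
In July the doomsday date is Jul 11.
Jul 7 is 4 days before Jul 11; 4 mod 7 = 4, so Monday − 4 = Thursday.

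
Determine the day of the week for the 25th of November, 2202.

Thursday

Doomsday rule: the anchor day for the 2200s is Friday. For year 02: 2÷12 = 0 r 2, and 2÷4 = 0, so 0+2+0 = 2.
Friday + 2 ≡ Sunday — that's 2202's doomsday.
In November the doomsday date is Nov 7.
Nov 25 is 18 days after Nov 7; 18 mod 7 = 4, so Sunday + 4 = Thursday.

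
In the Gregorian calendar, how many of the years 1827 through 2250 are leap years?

103

Multiples of 4 in [1827,2250]: 106.
Of those, multiples of 100: 4 (not leap unless ÷400).
Multiples of 400: 1.
Leap years = 106 − 4 + 1 = 103.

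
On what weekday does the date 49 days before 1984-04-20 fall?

First find the weekday of Apr 20, 1984. Doomsday rule: the anchor day for the 1900s is Wednesday. For year 84: 84÷12 = 7 r 0, and 0÷4 = 0, so 7+0+0 = 7.
Wednesday + 7 ≡ Wednesday — that's 1984's doomsday.
In April the doomsday date is Apr 4.
Apr 20 is 16 days after Apr 4; 16 mod 7 = 2, so Wednesday + 2 = Friday.
49 mod 7 = 0, so 49 days before a Friday is Friday − 0 = Friday.

Friday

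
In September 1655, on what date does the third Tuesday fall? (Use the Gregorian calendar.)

September 21, 1655

September 1, 1655 is a Wednesday.
The first Tuesday is therefore September 7 (6 days later).
The third Tuesday is 7 + 2×7 = September 21.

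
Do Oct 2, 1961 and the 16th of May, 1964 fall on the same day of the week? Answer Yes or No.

No

From Oct 2, 1961 to May 16, 1964 is 957 days.
957 mod 7 = 5, so they are different weekdays.
(Oct 2, 1961 is a Monday; May 16, 1964 is a Saturday.)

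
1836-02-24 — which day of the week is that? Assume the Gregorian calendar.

Doomsday rule: the anchor day for the 1800s is Friday. For year 36: 36÷12 = 3 r 0, and 0÷4 = 0, so 3+0+0 = 3.
Friday + 3 ≡ Monday — that's 1836's doomsday.
In February the doomsday date is Feb 29 (1836 is a leap year (divisible by 4)).
Feb 24 is 5 days before Feb 29; 5 mod 7 = 5, so Monday − 5 = Wednesday.

Wednesday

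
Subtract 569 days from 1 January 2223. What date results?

−365 (one year) → Jan 1, 2222 (204 left).
−1 → Dec 31, 2221 (end of Dec, 31 days; 203 left).
−31 → Nov 30, 2221 (end of Nov, 30 days; 172 left).
−30 → Oct 31, 2221 (end of Oct, 31 days; 142 left).
−31 → Sep 30, 2221 (end of Sep, 30 days; 111 left).
−30 → Aug 31, 2221 (end of Aug, 31 days; 81 left).
−31 → Jul 31, 2221 (end of Jul, 31 days; 50 left).
−31 → Jun 30, 2221 (end of Jun, 30 days; 19 left).
−19 → Jun 11, 2221.

June 11, 2221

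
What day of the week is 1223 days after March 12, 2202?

Wednesday

Mar 12, 2202 is a Friday.
1223 mod 7 = 5, so 1223 days after a Friday is Friday + 5 = Wednesday.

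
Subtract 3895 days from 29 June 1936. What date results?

−366 (one year; includes Feb 29, 1936) → Jun 29, 1935 (3529 left).
−365 (one year) → Jun 29, 1934 (3164 left).
−365 (one year) → Jun 29, 1933 (2799 left).
−365 (one year) → Jun 29, 1932 (2434 left).
−366 (one year; includes Feb 29, 1932) → Jun 29, 1931 (2068 left).
−365 (one year) → Jun 29, 1930 (1703 left).
−365 (one year) → Jun 29, 1929 (1338 left).
−365 (one year) → Jun 29, 1928 (973 left).
−366 (one year; includes Feb 29, 1928) → Jun 29, 1927 (607 left).
−365 (one year) → Jun 29, 1926 (242 left).
−29 → May 31, 1926 (end of May, 31 days; 213 left).
−31 → Apr 30, 1926 (end of Apr, 30 days; 182 left).
−30 → Mar 31, 1926 (end of Mar, 31 days; 152 left).
−31 → Feb 28, 1926 (end of Feb, 28 days; 121 left).
−28 → Jan 31, 1926 (end of Jan, 31 days; 93 left).
−31 → Dec 31, 1925 (end of Dec, 31 days; 62 left).
−31 → Nov 30, 1925 (end of Nov, 30 days; 31 left).
−30 → Oct 31, 1925 (end of Oct, 31 days; 1 left).
−1 → Oct 30, 1925.

October 30, 1925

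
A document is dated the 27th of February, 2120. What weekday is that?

Doomsday rule: the anchor day for the 2100s is Sunday. For year 20: 20÷12 = 1 r 8, and 8÷4 = 2, so 1+8+2 = 11.
Sunday + 11 ≡ Thursday — that's 2120's doomsday.
In February the doomsday date is Feb 29 (2120 is a leap year (divisible by 4)).
Feb 27 is 2 days before Feb 29; 2 mod 7 = 2, so Thursday − 2 = Tuesday.

Tuesday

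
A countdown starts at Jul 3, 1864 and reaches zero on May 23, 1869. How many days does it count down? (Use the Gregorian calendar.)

1785

Jul 3, 1864 → Jul 3, 1865: 365 days.
Jul 3, 1865 → Jul 3, 1866: 365 days.
Jul 3, 1866 → Jul 3, 1867: 365 days.
Jul 3, 1867 → Jul 3, 1868: 366 days (Feb 29, 1868 is in that span).
Jul 3, 1868 → Aug 3, 1868: 31 days (July has 31).
Aug 3, 1868 → Sep 3, 1868: 31 days (August has 31).
Sep 3, 1868 → Oct 3, 1868: 30 days (September has 30).
Oct 3, 1868 → Nov 3, 1868: 31 days (October has 31).
Nov 3, 1868 → Dec 3, 1868: 30 days (November has 30).
Dec 3, 1868 → Jan 3, 1869: 31 days (December has 31).
Jan 3, 1869 → Feb 3, 1869: 31 days (January has 31).
Feb 3, 1869 → Mar 3, 1869: 28 days (February has 28).
Mar 3, 1869 → Apr 3, 1869: 31 days (March has 31).
Apr 3, 1869 → May 3, 1869: 30 days (April has 30).
May 3, 1869 → May 23, 1869: 20 days.
Total: 1785 days.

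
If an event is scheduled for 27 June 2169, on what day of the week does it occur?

Doomsday rule: the anchor day for the 2100s is Sunday. For year 69: 69÷12 = 5 r 9, and 9÷4 = 2, so 5+9+2 = 16.
Sunday + 16 ≡ Tuesday — that's 2169's doomsday.
In June the doomsday date is Jun 6.
Jun 27 is 21 days after Jun 6; 21 mod 7 = 0, so Tuesday + 0 = Tuesday.

Tuesday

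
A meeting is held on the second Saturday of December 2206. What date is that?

December 1, 2206 is a Monday.
The first Saturday is therefore December 6 (5 days later).
The second Saturday is 6 + 1×7 = December 13.

December 13, 2206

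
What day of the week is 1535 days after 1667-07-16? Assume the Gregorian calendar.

Monday

Jul 16, 1667 is a Saturday.
1535 mod 7 = 2, so 1535 days after a Saturday is Saturday + 2 = Monday.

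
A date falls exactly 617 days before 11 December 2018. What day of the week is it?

First find the weekday of Dec 11, 2018. Doomsday rule: the anchor day for the 2000s is Tuesday. For year 18: 18÷12 = 1 r 6, and 6÷4 = 1, so 1+6+1 = 8.
Tuesday + 8 ≡ Wednesday — that's 2018's doomsday.
In December the doomsday date is Dec 12.
Dec 11 is 1 day before Dec 12; 1 mod 7 = 1, so Wednesday − 1 = Tuesday.
617 mod 7 = 1, so 617 days before a Tuesday is Tuesday − 1 = Monday.

Monday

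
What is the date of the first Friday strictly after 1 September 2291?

Sep 1, 2291 is a Tuesday.
From Tuesday to the next Friday is 3 days.
Sep 1, 2291 + 3 = Sep 4, 2291.

September 4, 2291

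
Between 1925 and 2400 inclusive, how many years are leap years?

116

Multiples of 4 in [1925,2400]: 119.
Of those, multiples of 100: 5 (not leap unless ÷400).
Multiples of 400: 2.
Leap years = 119 − 5 + 2 = 116.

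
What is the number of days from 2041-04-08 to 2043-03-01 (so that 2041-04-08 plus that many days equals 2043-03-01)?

Apr 8, 2041 → Apr 8, 2042: 365 days.
Apr 8, 2042 → May 8, 2042: 30 days (April has 30).
May 8, 2042 → Jun 8, 2042: 31 days (May has 31).
Jun 8, 2042 → Jul 8, 2042: 30 days (June has 30).
Jul 8, 2042 → Aug 8, 2042: 31 days (July has 31).
Aug 8, 2042 → Sep 8, 2042: 31 days (August has 31).
Sep 8, 2042 → Oct 8, 2042: 30 days (September has 30).
Oct 8, 2042 → Nov 8, 2042: 31 days (October has 31).
Nov 8, 2042 → Dec 8, 2042: 30 days (November has 30).
Dec 8, 2042 → Jan 8, 2043: 31 days (December has 31).
Jan 8, 2043 → Feb 8, 2043: 31 days (January has 31).
Feb 8, 2043 → Mar 1, 2043: 21 days.
Total: 692 days.

692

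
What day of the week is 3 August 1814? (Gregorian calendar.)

Wednesday

Doomsday rule: the anchor day for the 1800s is Friday. For year 14: 14÷12 = 1 r 2, and 2÷4 = 0, so 1+2+0 = 3.
Friday + 3 ≡ Monday — that's 1814's doomsday.
In August the doomsday date is Aug 8.
Aug 3 is 5 days before Aug 8; 5 mod 7 = 5, so Monday − 5 = Wednesday.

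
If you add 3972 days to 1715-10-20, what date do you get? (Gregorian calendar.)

+366 (one year; includes Feb 29, 1716) → Oct 20, 1716 (3606 left).
+365 (one year) → Oct 20, 1717 (3241 left).
+365 (one year) → Oct 20, 1718 (2876 left).
+365 (one year) → Oct 20, 1719 (2511 left).
+366 (one year; includes Feb 29, 1720) → Oct 20, 1720 (2145 left).
+365 (one year) → Oct 20, 1721 (1780 left).
+365 (one year) → Oct 20, 1722 (1415 left).
+365 (one year) → Oct 20, 1723 (1050 left).
+366 (one year; includes Feb 29, 1724) → Oct 20, 1724 (684 left).
+365 (one year) → Oct 20, 1725 (319 left).
Oct has 31 days: +12 → Nov 1, 1725 (307 left).
Nov has 30 days: +30 → Dec 1, 1725 (277 left).
Dec has 31 days: +31 → Jan 1, 1726 (246 left).
Jan has 31 days: +31 → Feb 1, 1726 (215 left).
Feb has 28 days: +28 → Mar 1, 1726 (187 left).
Mar has 31 days: +31 → Apr 1, 1726 (156 left).
Apr has 30 days: +30 → May 1, 1726 (126 left).
May has 31 days: +31 → Jun 1, 1726 (95 left).
Jun has 30 days: +30 → Jul 1, 1726 (65 left).
Jul has 31 days: +31 → Aug 1, 1726 (34 left).
Aug has 31 days: +31 → Sep 1, 1726 (3 left).
+3 → Sep 4, 1726.

September 4, 1726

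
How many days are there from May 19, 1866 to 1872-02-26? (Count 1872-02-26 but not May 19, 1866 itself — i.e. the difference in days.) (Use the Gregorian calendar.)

2109

May 19, 1866 → May 19, 1867: 365 days.
May 19, 1867 → May 19, 1868: 366 days (Feb 29, 1868 is in that span).
May 19, 1868 → May 19, 1869: 365 days.
May 19, 1869 → May 19, 1870: 365 days.
May 19, 1870 → May 19, 1871: 365 days.
May 19, 1871 → Jun 19, 1871: 31 days (May has 31).
Jun 19, 1871 → Jul 19, 1871: 30 days (June has 30).
Jul 19, 1871 → Aug 19, 1871: 31 days (July has 31).
Aug 19, 1871 → Sep 19, 1871: 31 days (August has 31).
Sep 19, 1871 → Oct 19, 1871: 30 days (September has 30).
Oct 19, 1871 → Nov 19, 1871: 31 days (October has 31).
Nov 19, 1871 → Dec 19, 1871: 30 days (November has 30).
Dec 19, 1871 → Jan 19, 1872: 31 days (December has 31).
Jan 19, 1872 → Feb 19, 1872: 31 days (January has 31).
Feb 19, 1872 → Feb 26, 1872: 7 days.
Total: 2109 days.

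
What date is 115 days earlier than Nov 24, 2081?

August 1, 2081

−24 → Oct 31, 2081 (end of Oct, 31 days; 91 left).
−31 → Sep 30, 2081 (end of Sep, 30 days; 60 left).
−30 → Aug 31, 2081 (end of Aug, 31 days; 30 left).
−30 → Aug 1, 2081.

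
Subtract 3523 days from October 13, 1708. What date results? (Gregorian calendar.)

February 19, 1699

−366 (one year; includes Feb 29, 1708) → Oct 13, 1707 (3157 left).
−365 (one year) → Oct 13, 1706 (2792 left).
−365 (one year) → Oct 13, 1705 (2427 left).
−365 (one year) → Oct 13, 1704 (2062 left).
−366 (one year; includes Feb 29, 1704) → Oct 13, 1703 (1696 left).
−365 (one year) → Oct 13, 1702 (1331 left).
−365 (one year) → Oct 13, 1701 (966 left).
−365 (one year) → Oct 13, 1700 (601 left).
−365 (one year) → Oct 13, 1699 (236 left).
−13 → Sep 30, 1699 (end of Sep, 30 days; 223 left).
−30 → Aug 31, 1699 (end of Aug, 31 days; 193 left).
−31 → Jul 31, 1699 (end of Jul, 31 days; 162 left).
−31 → Jun 30, 1699 (end of Jun, 30 days; 131 left).
−30 → May 31, 1699 (end of May, 31 days; 101 left).
−31 → Apr 30, 1699 (end of Apr, 30 days; 70 left).
−30 → Mar 31, 1699 (end of Mar, 31 days; 40 left).
−31 → Feb 28, 1699 (end of Feb, 28 days; 9 left).
−9 → Feb 19, 1699.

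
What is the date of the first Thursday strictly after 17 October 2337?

Oct 17, 2337 is a Sunday.
From Sunday to the next Thursday is 4 days.
Oct 17, 2337 + 4 = Oct 21, 2337.

October 21, 2337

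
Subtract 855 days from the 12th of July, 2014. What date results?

March 9, 2012

−365 (one year) → Jul 12, 2013 (490 left).
−365 (one year) → Jul 12, 2012 (125 left).
−12 → Jun 30, 2012 (end of Jun, 30 days; 113 left).
−30 → May 31, 2012 (end of May, 31 days; 83 left).
−31 → Apr 30, 2012 (end of Apr, 30 days; 52 left).
−30 → Mar 31, 2012 (end of Mar, 31 days; 22 left).
−22 → Mar 9, 2012.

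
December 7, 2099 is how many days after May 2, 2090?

3506

May 2, 2090 → May 2, 2091: 365 days.
May 2, 2091 → May 2, 2092: 366 days (Feb 29, 2092 is in that span).
May 2, 2092 → May 2, 2093: 365 days.
May 2, 2093 → May 2, 2094: 365 days.
May 2, 2094 → May 2, 2095: 365 days.
May 2, 2095 → May 2, 2096: 366 days (Feb 29, 2096 is in that span).
May 2, 2096 → May 2, 2097: 365 days.
May 2, 2097 → May 2, 2098: 365 days.
May 2, 2098 → May 2, 2099: 365 days.
May 2, 2099 → Jun 2, 2099: 31 days (May has 31).
Jun 2, 2099 → Jul 2, 2099: 30 days (June has 30).
Jul 2, 2099 → Aug 2, 2099: 31 days (July has 31).
Aug 2, 2099 → Sep 2, 2099: 31 days (August has 31).
Sep 2, 2099 → Oct 2, 2099: 30 days (September has 30).
Oct 2, 2099 → Nov 2, 2099: 31 days (October has 31).
Nov 2, 2099 → Dec 2, 2099: 30 days (November has 30).
Dec 2, 2099 → Dec 7, 2099: 5 days.
Total: 3506 days.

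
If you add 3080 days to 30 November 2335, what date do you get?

+366 (one year; includes Feb 29, 2336) → Nov 30, 2336 (2714 left).
+365 (one year) → Nov 30, 2337 (2349 left).
+365 (one year) → Nov 30, 2338 (1984 left).
+365 (one year) → Nov 30, 2339 (1619 left).
+366 (one year; includes Feb 29, 2340) → Nov 30, 2340 (1253 left).
+365 (one year) → Nov 30, 2341 (888 left).
+365 (one year) → Nov 30, 2342 (523 left).
+365 (one year) → Nov 30, 2343 (158 left).
Nov has 30 days: +1 → Dec 1, 2343 (157 left).
Dec has 31 days: +31 → Jan 1, 2344 (126 left).
Jan has 31 days: +31 → Feb 1, 2344 (95 left).
Feb has 29 days: +29 → Mar 1, 2344 (66 left).
Mar has 31 days: +31 → Apr 1, 2344 (35 left).
Apr has 30 days: +30 → May 1, 2344 (5 left).
+5 → May 6, 2344.

May 6, 2344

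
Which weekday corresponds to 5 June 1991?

Wednesday

Doomsday rule: the anchor day for the 1900s is Wednesday. For year 91: 91÷12 = 7 r 7, and 7÷4 = 1, so 7+7+1 = 15.
Wednesday + 15 ≡ Thursday — that's 1991's doomsday.
In June the doomsday date is Jun 6.
Jun 5 is 1 day before Jun 6; 1 mod 7 = 1, so Thursday − 1 = Wednesday.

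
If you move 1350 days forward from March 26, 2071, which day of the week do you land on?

First find the weekday of Mar 26, 2071. Doomsday rule: the anchor day for the 2000s is Tuesday. For year 71: 71÷12 = 5 r 11, and 11÷4 = 2, so 5+11+2 = 18.
Tuesday + 18 ≡ Saturday — that's 2071's doomsday.
In March the doomsday date is Mar 14.
Mar 26 is 12 days after Mar 14; 12 mod 7 = 5, so Saturday + 5 = Thursday.
1350 mod 7 = 6, so 1350 days after a Thursday is Thursday + 6 = Wednesday.

Wednesday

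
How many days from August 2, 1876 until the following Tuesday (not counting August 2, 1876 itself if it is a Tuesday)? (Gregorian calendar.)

Aug 2, 1876 is a Wednesday.
From Wednesday to the next Tuesday is 6 days.

6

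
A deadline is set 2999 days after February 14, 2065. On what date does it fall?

+365 (one year) → Feb 14, 2066 (2634 left).
+365 (one year) → Feb 14, 2067 (2269 left).
+365 (one year) → Feb 14, 2068 (1904 left).
+366 (one year; includes Feb 29, 2068) → Feb 14, 2069 (1538 left).
+365 (one year) → Feb 14, 2070 (1173 left).
+365 (one year) → Feb 14, 2071 (808 left).
+365 (one year) → Feb 14, 2072 (443 left).
+366 (one year; includes Feb 29, 2072) → Feb 14, 2073 (77 left).
Feb has 28 days: +15 → Mar 1, 2073 (62 left).
Mar has 31 days: +31 → Apr 1, 2073 (31 left).
Apr has 30 days: +30 → May 1, 2073 (1 left).
+1 → May 2, 2073.

May 2, 2073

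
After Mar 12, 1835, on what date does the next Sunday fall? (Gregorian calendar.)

Mar 12, 1835 is a Thursday.
From Thursday to the next Sunday is 3 days.
Mar 12, 1835 + 3 = Mar 15, 1835.

March 15, 1835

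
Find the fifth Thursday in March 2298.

March 31, 2298

March 1, 2298 is a Tuesday.
The first Thursday is therefore March 3 (2 days later).
The fifth Thursday is 3 + 4×7 = March 31.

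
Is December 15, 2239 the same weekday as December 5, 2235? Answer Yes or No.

From Dec 5, 2235 to Dec 15, 2239 is 1471 days.
1471 mod 7 = 1, so they are different weekdays.
(Dec 5, 2235 is a Saturday; Dec 15, 2239 is a Sunday.)

No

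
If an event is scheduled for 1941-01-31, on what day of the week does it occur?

January 1, 1941 is a Wednesday.
Jan 1, 1941 → Jan 31, 1941: 30 days.
Total: 30 days.
30 mod 7 = 2, so Wednesday + 2 = Friday.

Friday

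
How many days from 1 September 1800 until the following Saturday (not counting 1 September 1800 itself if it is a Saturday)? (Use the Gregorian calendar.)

Sep 1, 1800 is a Monday.
From Monday to the next Saturday is 5 days.

5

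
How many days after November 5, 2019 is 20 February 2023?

1203

Nov 5, 2019 → Nov 5, 2020: 366 days (Feb 29, 2020 is in that span).
Nov 5, 2020 → Nov 5, 2021: 365 days.
Nov 5, 2021 → Nov 5, 2022: 365 days.
Nov 5, 2022 → Dec 5, 2022: 30 days (November has 30).
Dec 5, 2022 → Jan 5, 2023: 31 days (December has 31).
Jan 5, 2023 → Feb 5, 2023: 31 days (January has 31).
Feb 5, 2023 → Feb 20, 2023: 15 days.
Total: 1203 days.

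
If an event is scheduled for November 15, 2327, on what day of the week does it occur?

Doomsday rule: the anchor day for the 2300s is Wednesday. For year 27: 27÷12 = 2 r 3, and 3÷4 = 0, so 2+3+0 = 5.
Wednesday + 5 ≡ Monday — that's 2327's doomsday.
In November the doomsday date is Nov 7.
Nov 15 is 8 days after Nov 7; 8 mod 7 = 1, so Monday + 1 = Tuesday.

Tuesday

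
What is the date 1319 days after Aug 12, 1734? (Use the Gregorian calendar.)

+365 (one year) → Aug 12, 1735 (954 left).
+366 (one year; includes Feb 29, 1736) → Aug 12, 1736 (588 left).
+365 (one year) → Aug 12, 1737 (223 left).
Aug has 31 days: +20 → Sep 1, 1737 (203 left).
Sep has 30 days: +30 → Oct 1, 1737 (173 left).
Oct has 31 days: +31 → Nov 1, 1737 (142 left).
Nov has 30 days: +30 → Dec 1, 1737 (112 left).
Dec has 31 days: +31 → Jan 1, 1738 (81 left).
Jan has 31 days: +31 → Feb 1, 1738 (50 left).
Feb has 28 days: +28 → Mar 1, 1738 (22 left).
+22 → Mar 23, 1738.

March 23, 1738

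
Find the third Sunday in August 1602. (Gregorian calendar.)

August 1, 1602 is a Thursday.
The first Sunday is therefore August 4 (3 days later).
The third Sunday is 4 + 2×7 = August 18.

August 18, 1602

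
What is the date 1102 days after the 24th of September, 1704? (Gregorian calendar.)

+365 (one year) → Sep 24, 1705 (737 left).
+365 (one year) → Sep 24, 1706 (372 left).
Sep has 30 days: +7 → Oct 1, 1706 (365 left).
Oct has 31 days: +31 → Nov 1, 1706 (334 left).
Nov has 30 days: +30 → Dec 1, 1706 (304 left).
Dec has 31 days: +31 → Jan 1, 1707 (273 left).
Jan has 31 days: +31 → Feb 1, 1707 (242 left).
Feb has 28 days: +28 → Mar 1, 1707 (214 left).
Mar has 31 days: +31 → Apr 1, 1707 (183 left).
Apr has 30 days: +30 → May 1, 1707 (153 left).
May has 31 days: +31 → Jun 1, 1707 (122 left).
Jun has 30 days: +30 → Jul 1, 1707 (92 left).
Jul has 31 days: +31 → Aug 1, 1707 (61 left).
Aug has 31 days: +31 → Sep 1, 1707 (30 left).
Sep has 30 days: +30 → Oct 1, 1707 (0 left).

October 1, 1707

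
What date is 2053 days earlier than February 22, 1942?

July 10, 1936

−365 (one year) → Feb 22, 1941 (1688 left).
−366 (one year; includes Feb 29, 1940) → Feb 22, 1940 (1322 left).
−365 (one year) → Feb 22, 1939 (957 left).
−365 (one year) → Feb 22, 1938 (592 left).
−365 (one year) → Feb 22, 1937 (227 left).
−22 → Jan 31, 1937 (end of Jan, 31 days; 205 left).
−31 → Dec 31, 1936 (end of Dec, 31 days; 174 left).
−31 → Nov 30, 1936 (end of Nov, 30 days; 143 left).
−30 → Oct 31, 1936 (end of Oct, 31 days; 113 left).
−31 → Sep 30, 1936 (end of Sep, 30 days; 82 left).
−30 → Aug 31, 1936 (end of Aug, 31 days; 52 left).
−31 → Jul 31, 1936 (end of Jul, 31 days; 21 left).
−21 → Jul 10, 1936.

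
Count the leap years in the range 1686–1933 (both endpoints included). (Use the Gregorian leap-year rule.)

Multiples of 4 in [1686,1933]: 62.
Of those, multiples of 100: 3 (not leap unless ÷400).
Multiples of 400: 0.
Leap years = 62 − 3 + 0 = 59.

59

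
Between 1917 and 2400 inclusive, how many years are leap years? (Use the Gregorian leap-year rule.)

118

Multiples of 4 in [1917,2400]: 121.
Of those, multiples of 100: 5 (not leap unless ÷400).
Multiples of 400: 2.
Leap years = 121 − 5 + 2 = 118.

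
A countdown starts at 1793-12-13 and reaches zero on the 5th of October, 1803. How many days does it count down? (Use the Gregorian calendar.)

3582

Dec 13, 1793 → Dec 13, 1794: 365 days.
Dec 13, 1794 → Dec 13, 1795: 365 days.
Dec 13, 1795 → Dec 13, 1796: 366 days (Feb 29, 1796 is in that span).
Dec 13, 1796 → Dec 13, 1797: 365 days.
Dec 13, 1797 → Dec 13, 1798: 365 days.
Dec 13, 1798 → Dec 13, 1799: 365 days.
Dec 13, 1799 → Dec 13, 1800: 365 days.
Dec 13, 1800 → Dec 13, 1801: 365 days.
Dec 13, 1801 → Dec 13, 1802: 365 days.
Dec 13, 1802 → Jan 13, 1803: 31 days (December has 31).
Jan 13, 1803 → Feb 13, 1803: 31 days (January has 31).
Feb 13, 1803 → Mar 13, 1803: 28 days (February has 28).
Mar 13, 1803 → Apr 13, 1803: 31 days (March has 31).
Apr 13, 1803 → May 13, 1803: 30 days (April has 30).
May 13, 1803 → Jun 13, 1803: 31 days (May has 31).
Jun 13, 1803 → Jul 13, 1803: 30 days (June has 30).
Jul 13, 1803 → Aug 13, 1803: 31 days (July has 31).
Aug 13, 1803 → Sep 13, 1803: 31 days (August has 31).
Sep 13, 1803 → Oct 5, 1803: 22 days.
Total: 3582 days.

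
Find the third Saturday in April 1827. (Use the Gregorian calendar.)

April 1, 1827 is a Sunday.
The first Saturday is therefore April 7 (6 days later).
The third Saturday is 7 + 2×7 = April 21.

April 21, 1827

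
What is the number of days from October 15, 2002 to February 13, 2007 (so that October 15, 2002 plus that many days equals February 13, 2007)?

1582

Oct 15, 2002 → Oct 15, 2003: 365 days.
Oct 15, 2003 → Oct 15, 2004: 366 days (Feb 29, 2004 is in that span).
Oct 15, 2004 → Oct 15, 2005: 365 days.
Oct 15, 2005 → Oct 15, 2006: 365 days.
Oct 15, 2006 → Nov 15, 2006: 31 days (October has 31).
Nov 15, 2006 → Dec 15, 2006: 30 days (November has 30).
Dec 15, 2006 → Jan 15, 2007: 31 days (December has 31).
Jan 15, 2007 → Feb 13, 2007: 29 days.
Total: 1582 days.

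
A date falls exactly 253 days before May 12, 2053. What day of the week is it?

First find the weekday of May 12, 2053. Doomsday rule: the anchor day for the 2000s is Tuesday. For year 53: 53÷12 = 4 r 5, and 5÷4 = 1, so 4+5+1 = 10.
Tuesday + 10 ≡ Friday — that's 2053's doomsday.
In May the doomsday date is May 9.
May 12 is 3 days after May 9; 3 mod 7 = 3, so Friday + 3 = Monday.
253 mod 7 = 1, so 253 days before a Monday is Monday − 1 = Sunday.

Sunday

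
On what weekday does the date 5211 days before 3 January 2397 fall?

Tuesday

First find the weekday of Jan 3, 2397. Doomsday rule: the anchor day for the 2300s is Wednesday. For year 97: 97÷12 = 8 r 1, and 1÷4 = 0, so 8+1+0 = 9.
Wednesday + 9 ≡ Friday — that's 2397's doomsday.
In January the doomsday date is Jan 3 (2397 is not a leap year).
Jan 3 is the doomsday itself: Friday.
5211 mod 7 = 3, so 5211 days before a Friday is Friday − 3 = Tuesday.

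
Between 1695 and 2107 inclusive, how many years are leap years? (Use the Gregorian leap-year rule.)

99

Multiples of 4 in [1695,2107]: 103.
Of those, multiples of 100: 5 (not leap unless ÷400).
Multiples of 400: 1.
Leap years = 103 − 5 + 1 = 99.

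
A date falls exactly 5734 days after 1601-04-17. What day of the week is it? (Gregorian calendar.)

Wednesday

First find the weekday of Apr 17, 1601. Doomsday rule: the anchor day for the 1600s is Tuesday. For year 01: 1÷12 = 0 r 1, and 1÷4 = 0, so 0+1+0 = 1.
Tuesday + 1 ≡ Wednesday — that's 1601's doomsday.
In April the doomsday date is Apr 4.
Apr 17 is 13 days after Apr 4; 13 mod 7 = 6, so Wednesday + 6 = Tuesday.
5734 mod 7 = 1, so 5734 days after a Tuesday is Tuesday + 1 = Wednesday.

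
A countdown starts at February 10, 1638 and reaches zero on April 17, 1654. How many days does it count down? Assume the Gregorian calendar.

5910

Feb 10, 1638 → Feb 10, 1639: 365 days.
Feb 10, 1639 → Feb 10, 1640: 365 days.
Feb 10, 1640 → Feb 10, 1641: 366 days (Feb 29, 1640 is in that span).
Feb 10, 1641 → Feb 10, 1642: 365 days.
Feb 10, 1642 → Feb 10, 1643: 365 days.
Feb 10, 1643 → Feb 10, 1644: 365 days.
Feb 10, 1644 → Feb 10, 1645: 366 days (Feb 29, 1644 is in that span).
Feb 10, 1645 → Feb 10, 1646: 365 days.
Feb 10, 1646 → Feb 10, 1647: 365 days.
Feb 10, 1647 → Feb 10, 1648: 365 days.
Feb 10, 1648 → Feb 10, 1649: 366 days (Feb 29, 1648 is in that span).
Feb 10, 1649 → Feb 10, 1650: 365 days.
Feb 10, 1650 → Feb 10, 1651: 365 days.
Feb 10, 1651 → Feb 10, 1652: 365 days.
Feb 10, 1652 → Feb 10, 1653: 366 days (Feb 29, 1652 is in that span).
Feb 10, 1653 → Feb 10, 1654: 365 days.
Feb 10, 1654 → Mar 10, 1654: 28 days (February has 28).
Mar 10, 1654 → Apr 10, 1654: 31 days (March has 31).
Apr 10, 1654 → Apr 17, 1654: 7 days.
Total: 5910 days.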